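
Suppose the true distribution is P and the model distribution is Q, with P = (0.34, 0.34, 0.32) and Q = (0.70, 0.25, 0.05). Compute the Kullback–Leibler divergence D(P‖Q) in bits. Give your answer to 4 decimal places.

D(P‖Q) = Σ p·log₂(p/q).
  0.34·log₂(0.34/0.70) = -0.35422
  0.34·log₂(0.34/0.25) = 0.15083
  0.32·log₂(0.32/0.05) = 0.85698
D(P‖Q) = 0.6536 bits.

0.6536 bits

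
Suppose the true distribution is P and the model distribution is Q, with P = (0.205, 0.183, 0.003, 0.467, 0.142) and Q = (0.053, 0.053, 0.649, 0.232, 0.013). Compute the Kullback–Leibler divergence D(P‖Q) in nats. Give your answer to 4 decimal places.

1.1542 nats

D(P‖Q) = Σ p·ln(p/q).
  0.205·ln(0.205/0.053) = 0.27731
  0.183·ln(0.183/0.053) = 0.22677
  0.003·ln(0.003/0.649) = -0.01613
  0.467·ln(0.467/0.232) = 0.32671
  0.142·ln(0.142/0.013) = 0.33950
D(P‖Q) = 1.1542 nats.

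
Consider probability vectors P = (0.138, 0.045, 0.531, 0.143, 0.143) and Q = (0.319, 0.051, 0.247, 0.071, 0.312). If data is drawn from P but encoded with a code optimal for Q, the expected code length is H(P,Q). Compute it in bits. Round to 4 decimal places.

H(P,Q) = −Σ p·log₂ q.
  −0.138·log₂(0.319) = 0.22748
  −0.045·log₂(0.051) = 0.19320
  −0.531·log₂(0.247) = 1.07125
  −0.143·log₂(0.071) = 0.54569
  −0.143·log₂(0.312) = 0.24029
H(P,Q) = 2.2779 bits.

2.2779 bits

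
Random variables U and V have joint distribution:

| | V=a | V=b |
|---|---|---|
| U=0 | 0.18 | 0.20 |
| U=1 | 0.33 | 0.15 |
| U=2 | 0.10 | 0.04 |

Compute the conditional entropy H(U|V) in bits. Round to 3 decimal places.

Marginals: p(U) = (0.3800, 0.4800, 0.1400), p(V) = (0.6100, 0.3900).
H(U|V) = Σ p(V) · H(U|V=·).
  V=a: p=0.6100, H(U|V=a) = 1.4268
  V=b: p=0.3900, H(U|V=b) = 1.3613
Weighted sum = 1.401 bits.

1.401 bits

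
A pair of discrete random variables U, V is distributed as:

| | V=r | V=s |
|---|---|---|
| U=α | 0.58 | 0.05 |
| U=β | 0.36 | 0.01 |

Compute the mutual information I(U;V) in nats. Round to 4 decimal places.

Marginals: p(U) = (0.6300, 0.3700), p(V) = (0.9400, 0.0600).
I(U;V) = Σ p(x,y)·ln[p(x,y)/(p(x)p(y))].
  (α,r): 0.58·ln(0.9794) = -0.01207
  (α,s): 0.05·ln(1.3228) = 0.01399
  (β,r): 0.36·ln(1.0351) = 0.01241
  (β,s): 0.01·ln(0.4505) = -0.00798
Sum = 0.0063 nats.

0.0063 nats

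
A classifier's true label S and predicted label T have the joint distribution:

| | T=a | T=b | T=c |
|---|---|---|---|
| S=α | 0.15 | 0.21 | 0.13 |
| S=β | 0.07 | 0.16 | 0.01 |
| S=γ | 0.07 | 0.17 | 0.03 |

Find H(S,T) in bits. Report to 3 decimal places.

2.879 bits

H(S,T) = −Σ p(x,y)·log₂ p(x,y) over all 9 cells.
  cell (α,a): −0.15·log₂0.15 = 0.4105
  cell (α,b): −0.21·log₂0.21 = 0.4728
  cell (α,c): −0.13·log₂0.13 = 0.3826
  cell (β,a): −0.07·log₂0.07 = 0.2686
  cell (β,b): −0.16·log₂0.16 = 0.4230
  cell (β,c): −0.01·log₂0.01 = 0.0664
  cell (γ,a): −0.07·log₂0.07 = 0.2686
  cell (γ,b): −0.17·log₂0.17 = 0.4346
  cell (γ,c): −0.03·log₂0.03 = 0.1518
Sum = 2.879 bits.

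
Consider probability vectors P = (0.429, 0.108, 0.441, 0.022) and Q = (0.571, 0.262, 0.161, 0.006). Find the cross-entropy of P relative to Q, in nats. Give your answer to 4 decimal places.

H(P,Q) = −Σ p·ln q.
  −0.429·ln(0.571) = 0.24040
  −0.108·ln(0.262) = 0.14466
  −0.441·ln(0.161) = 0.80542
  −0.022·ln(0.006) = 0.11255
H(P,Q) = 1.3030 nats.

1.3030 nats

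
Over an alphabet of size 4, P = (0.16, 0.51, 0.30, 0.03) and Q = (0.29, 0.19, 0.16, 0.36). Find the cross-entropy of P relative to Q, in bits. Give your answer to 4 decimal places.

2.3450 bits

H(P,Q) = −Σ p·log₂ q.
  −0.16·log₂(0.29) = 0.28574
  −0.51·log₂(0.19) = 1.22192
  −0.30·log₂(0.16) = 0.79316
  −0.03·log₂(0.36) = 0.04422
H(P,Q) = 2.3450 bits.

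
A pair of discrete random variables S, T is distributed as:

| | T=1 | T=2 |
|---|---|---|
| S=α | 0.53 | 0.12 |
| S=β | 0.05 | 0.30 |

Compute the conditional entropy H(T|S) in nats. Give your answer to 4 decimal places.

0.4544 nats

Marginals: p(S) = (0.6500, 0.3500), p(T) = (0.5800, 0.4200).
H(T|S) = Σ p(S) · H(T|S=·).
  S=α: p=0.6500, H(T|S=α) = 0.4783
  S=β: p=0.3500, H(T|S=β) = 0.4101
Weighted sum = 0.4544 nats.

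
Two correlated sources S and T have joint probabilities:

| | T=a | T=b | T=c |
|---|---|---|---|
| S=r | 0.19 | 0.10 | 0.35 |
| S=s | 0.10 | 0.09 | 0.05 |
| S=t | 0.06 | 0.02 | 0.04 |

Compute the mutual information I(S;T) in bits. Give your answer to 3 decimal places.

0.077 bits

Marginals: p(S) = (0.6400, 0.2400, 0.1200), p(T) = (0.3500, 0.2100, 0.4400).
I(S;T) = H(S) + H(T) − H(S,T).
H(S) = 1.2733, H(T) = 1.5241, H(S,T) = 2.7206.
I(S;T) = 1.2733 + 1.5241 − 2.7206 = 0.077 bits.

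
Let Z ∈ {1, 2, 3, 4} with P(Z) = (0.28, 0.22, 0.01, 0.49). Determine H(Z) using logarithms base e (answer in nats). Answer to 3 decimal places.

H(Z) = −Σ p·ln p.
  −(0.28)·ln(0.28) = 0.3564
  −(0.22)·ln(0.22) = 0.3331
  −(0.01)·ln(0.01) = 0.0461
  −(0.49)·ln(0.49) = 0.3495
Sum: 0.3564 + 0.3331 + 0.0461 + 0.3495 = 1.085 nats.

1.085 nats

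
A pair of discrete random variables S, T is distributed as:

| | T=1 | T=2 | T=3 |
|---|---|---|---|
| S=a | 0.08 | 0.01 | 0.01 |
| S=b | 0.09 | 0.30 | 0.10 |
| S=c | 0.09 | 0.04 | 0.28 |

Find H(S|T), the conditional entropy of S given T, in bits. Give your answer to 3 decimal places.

Chain rule: H(S|T) = H(S,T) − H(T).
Marginals: p(S) = (0.1000, 0.4900, 0.4100), p(T) = (0.2600, 0.3500, 0.3900).
H(S,T) = 2.6030 bits; H(T) = 1.5652 bits.
H(S|T) = 2.6030 − 1.5652 = 1.038 bits.

1.038 bits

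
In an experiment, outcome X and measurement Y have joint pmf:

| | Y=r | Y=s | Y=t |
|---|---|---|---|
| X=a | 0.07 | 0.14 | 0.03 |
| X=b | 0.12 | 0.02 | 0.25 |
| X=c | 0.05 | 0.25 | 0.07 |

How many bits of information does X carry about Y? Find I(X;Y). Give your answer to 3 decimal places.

0.324 bits

Marginals: p(X) = (0.2400, 0.3900, 0.3700), p(Y) = (0.2400, 0.4100, 0.3500).
I(X;Y) = Σ p(x,y)·log₂[p(x,y)/(p(x)p(y))].
  (a,r): 0.07·log₂(1.2153) = 0.0197
  (a,s): 0.14·log₂(1.4228) = 0.0712
  (a,t): 0.03·log₂(0.3571) = -0.0446
  (b,r): 0.12·log₂(1.2821) = 0.0430
  (b,s): 0.02·log₂(0.1251) = -0.0600
  (b,t): 0.25·log₂(1.8315) = 0.2183
  (c,r): 0.05·log₂(0.5631) = -0.0414
  (c,s): 0.25·log₂(1.6480) = 0.1802
  (c,t): 0.07·log₂(0.5405) = -0.0621
Sum = 0.324 bits.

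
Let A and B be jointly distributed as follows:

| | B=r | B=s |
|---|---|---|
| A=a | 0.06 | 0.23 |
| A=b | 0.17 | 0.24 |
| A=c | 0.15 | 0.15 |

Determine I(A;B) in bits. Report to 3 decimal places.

Marginals: p(A) = (0.2900, 0.4100, 0.3000), p(B) = (0.3800, 0.6200).
I(A;B) = Σ p(x,y)·log₂[p(x,y)/(p(x)p(y))].
  (a,r): 0.06·log₂(0.5445) = -0.0526
  (a,s): 0.23·log₂(1.2792) = 0.0817
  (b,r): 0.17·log₂(1.0911) = 0.0214
  (b,s): 0.24·log₂(0.9441) = -0.0199
  (c,r): 0.15·log₂(1.3158) = 0.0594
  (c,s): 0.15·log₂(0.8065) = -0.0466
Sum = 0.043 bits.

0.043 bits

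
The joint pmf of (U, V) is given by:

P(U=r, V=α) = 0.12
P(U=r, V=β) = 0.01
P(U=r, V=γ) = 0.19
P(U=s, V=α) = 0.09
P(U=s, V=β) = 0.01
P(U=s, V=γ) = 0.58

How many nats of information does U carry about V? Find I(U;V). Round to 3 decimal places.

0.039 nats

Marginals: p(U) = (0.3200, 0.6800), p(V) = (0.2100, 0.0200, 0.7700).
I(U;V) = Σ p(x,y)·ln[p(x,y)/(p(x)p(y))].
  (r,α): 0.12·ln(1.7857) = 0.0696
  (r,β): 0.01·ln(1.5625) = 0.0045
  (r,γ): 0.19·ln(0.7711) = -0.0494
  (s,α): 0.09·ln(0.6303) = -0.0415
  (s,β): 0.01·ln(0.7353) = -0.0031
  (s,γ): 0.58·ln(1.1077) = 0.0593
Sum = 0.039 nats.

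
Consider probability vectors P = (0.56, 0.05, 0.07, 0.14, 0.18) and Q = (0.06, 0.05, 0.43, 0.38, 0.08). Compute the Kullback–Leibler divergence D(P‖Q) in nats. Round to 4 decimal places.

D(P‖Q) = Σ p·ln(p/q).
  0.56·ln(0.56/0.06) = 1.25081
  0.05·ln(0.05/0.05) = 0.00000
  0.07·ln(0.07/0.43) = -0.12707
  0.14·ln(0.14/0.38) = -0.13979
  0.18·ln(0.18/0.08) = 0.14597
D(P‖Q) = 1.1299 nats.

1.1299 nats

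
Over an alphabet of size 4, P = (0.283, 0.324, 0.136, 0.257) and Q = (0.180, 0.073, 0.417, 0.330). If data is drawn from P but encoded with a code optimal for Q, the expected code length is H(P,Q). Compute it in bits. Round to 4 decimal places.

H(P,Q) = −Σ p·log₂ q.
  −0.283·log₂(0.180) = 0.70012
  −0.324·log₂(0.073) = 1.22341
  −0.136·log₂(0.417) = 0.17162
  −0.257·log₂(0.330) = 0.41106
H(P,Q) = 2.5062 bits.

2.5062 bits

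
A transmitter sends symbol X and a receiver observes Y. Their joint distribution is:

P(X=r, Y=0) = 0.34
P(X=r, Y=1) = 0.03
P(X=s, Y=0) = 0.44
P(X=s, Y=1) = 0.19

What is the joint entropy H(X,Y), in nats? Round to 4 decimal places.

1.1488 nats

H(X,Y) = −Σ p(x,y)·ln p(x,y) over all 4 cells.
  cell (r,0): −0.34·ln0.34 = 0.36680
  cell (r,1): −0.03·ln0.03 = 0.10520
  cell (s,0): −0.44·ln0.44 = 0.36123
  cell (s,1): −0.19·ln0.19 = 0.31554
Sum = 1.1488 nats.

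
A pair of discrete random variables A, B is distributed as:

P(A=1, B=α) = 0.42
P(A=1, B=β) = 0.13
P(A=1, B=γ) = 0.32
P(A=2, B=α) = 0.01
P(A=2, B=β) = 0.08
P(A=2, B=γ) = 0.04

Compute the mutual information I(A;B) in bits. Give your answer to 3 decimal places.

0.106 bits

Marginals: p(A) = (0.8700, 0.1300), p(B) = (0.4300, 0.2100, 0.3600).
I(A;B) = H(A) + H(B) − H(A,B).
H(A) = 0.5574, H(B) = 1.5270, H(A,B) = 1.9780.
I(A;B) = 0.5574 + 1.5270 − 1.9780 = 0.106 bits.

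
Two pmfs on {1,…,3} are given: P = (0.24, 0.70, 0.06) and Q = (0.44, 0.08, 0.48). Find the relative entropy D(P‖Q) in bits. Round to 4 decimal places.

D(P‖Q) = Σ p·log₂(p/q).
  0.24·log₂(0.24/0.44) = -0.20987
  0.70·log₂(0.70/0.08) = 2.19050
  0.06·log₂(0.06/0.48) = -0.18000
D(P‖Q) = 1.8006 bits.

1.8006 bits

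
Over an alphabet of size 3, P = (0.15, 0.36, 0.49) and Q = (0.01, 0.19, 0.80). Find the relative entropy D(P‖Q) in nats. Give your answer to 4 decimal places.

D(P‖Q) = Σ p·ln(p/q).
  0.15·ln(0.15/0.01) = 0.40621
  0.36·ln(0.36/0.19) = 0.23007
  0.49·ln(0.49/0.80) = -0.24020
D(P‖Q) = 0.3961 nats.

0.3961 nats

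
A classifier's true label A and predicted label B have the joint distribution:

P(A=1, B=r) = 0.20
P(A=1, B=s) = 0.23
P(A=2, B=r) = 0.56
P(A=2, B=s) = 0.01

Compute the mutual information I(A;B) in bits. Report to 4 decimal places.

0.2939 bits

Marginals: p(A) = (0.4300, 0.5700), p(B) = (0.7600, 0.2400).
I(A;B) = H(A) + H(B) − H(A,B).
H(A) = 0.9858, H(B) = 0.7950, H(A,B) = 1.4869.
I(A;B) = 0.9858 + 0.7950 − 1.4869 = 0.2939 bits.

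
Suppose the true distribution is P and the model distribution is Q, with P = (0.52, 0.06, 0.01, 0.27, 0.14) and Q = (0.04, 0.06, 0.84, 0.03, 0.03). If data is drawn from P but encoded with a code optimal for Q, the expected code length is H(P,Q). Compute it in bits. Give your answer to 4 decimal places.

H(P,Q) = −Σ p·log₂ q.
  −0.52·log₂(0.04) = 2.41481
  −0.06·log₂(0.06) = 0.24353
  −0.01·log₂(0.84) = 0.00252
  −0.27·log₂(0.03) = 1.36590
  −0.14·log₂(0.03) = 0.70825
H(P,Q) = 4.7350 bits.

4.7350 bits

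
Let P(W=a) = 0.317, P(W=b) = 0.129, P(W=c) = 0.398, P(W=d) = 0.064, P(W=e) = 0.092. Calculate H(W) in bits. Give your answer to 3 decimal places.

2.006 bits

H(W) = −Σ p·log₂ p.
  −(0.317)·log₂(0.317) = 0.5254
  −(0.129)·log₂(0.129) = 0.3811
  −(0.398)·log₂(0.398) = 0.5290
  −(0.064)·log₂(0.064) = 0.2538
  −(0.092)·log₂(0.092) = 0.3167
Sum: 0.5254 + 0.3811 + 0.5290 + 0.2538 + 0.3167 = 2.006 bits.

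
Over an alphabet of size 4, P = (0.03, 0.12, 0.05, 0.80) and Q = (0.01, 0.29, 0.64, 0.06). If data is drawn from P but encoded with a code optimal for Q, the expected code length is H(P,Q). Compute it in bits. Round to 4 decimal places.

3.6929 bits

H(P,Q) = −Σ p·log₂ q.
  −0.03·log₂(0.01) = 0.19932
  −0.12·log₂(0.29) = 0.21431
  −0.05·log₂(0.64) = 0.03219
  −0.80·log₂(0.06) = 3.24711
H(P,Q) = 3.6929 bits.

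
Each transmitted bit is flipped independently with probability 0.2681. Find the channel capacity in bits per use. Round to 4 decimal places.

0.1613 bits

Binary symmetric channel: C = 1 − h₂(ε) where h₂ is the binary entropy function.
h₂(0.2681) = −0.2681·log₂0.2681 − 0.7319·log₂0.7319 = 0.8387.
C = 1 − 0.8387 = 0.1613 bits per channel use.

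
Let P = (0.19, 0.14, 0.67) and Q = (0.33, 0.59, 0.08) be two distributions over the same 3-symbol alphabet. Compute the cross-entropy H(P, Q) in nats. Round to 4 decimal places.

H(P,Q) = −Σ p·ln q.
  −0.19·ln(0.33) = 0.21065
  −0.14·ln(0.59) = 0.07387
  −0.67·ln(0.08) = 1.69224
H(P,Q) = 1.9768 nats.

1.9768 nats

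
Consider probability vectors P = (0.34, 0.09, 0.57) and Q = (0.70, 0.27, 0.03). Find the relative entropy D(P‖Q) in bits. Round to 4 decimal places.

1.9245 bits

D(P‖Q) = Σ p·log₂(p/q).
  0.34·log₂(0.34/0.70) = -0.35422
  0.09·log₂(0.09/0.27) = -0.14265
  0.57·log₂(0.57/0.03) = 2.42132
D(P‖Q) = 1.9245 bits.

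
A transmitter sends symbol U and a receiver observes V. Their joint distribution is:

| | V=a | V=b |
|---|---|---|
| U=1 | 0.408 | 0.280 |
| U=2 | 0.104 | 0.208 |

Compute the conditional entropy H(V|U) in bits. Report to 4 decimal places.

Marginals: p(U) = (0.6880, 0.3120), p(V) = (0.5120, 0.4880).
H(V|U) = Σ p(U) · H(V|U=·).
  U=1: p=0.6880, H(V|U=1) = 0.9749
  U=2: p=0.3120, H(V|U=2) = 0.9183
Weighted sum = 0.9572 bits.

0.9572 bits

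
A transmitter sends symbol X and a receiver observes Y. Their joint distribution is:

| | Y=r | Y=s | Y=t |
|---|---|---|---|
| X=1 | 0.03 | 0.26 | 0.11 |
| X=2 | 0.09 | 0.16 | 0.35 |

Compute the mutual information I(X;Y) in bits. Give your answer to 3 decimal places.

0.106 bits

Marginals: p(X) = (0.4000, 0.6000), p(Y) = (0.1200, 0.4200, 0.4600).
I(X;Y) = Σ p(x,y)·log₂[p(x,y)/(p(x)p(y))].
  (1,r): 0.03·log₂(0.6250) = -0.0203
  (1,s): 0.26·log₂(1.5476) = 0.1638
  (1,t): 0.11·log₂(0.5978) = -0.0816
  (2,r): 0.09·log₂(1.2500) = 0.0290
  (2,s): 0.16·log₂(0.6349) = -0.1049
  (2,t): 0.35·log₂(1.2681) = 0.1199
Sum = 0.106 bits.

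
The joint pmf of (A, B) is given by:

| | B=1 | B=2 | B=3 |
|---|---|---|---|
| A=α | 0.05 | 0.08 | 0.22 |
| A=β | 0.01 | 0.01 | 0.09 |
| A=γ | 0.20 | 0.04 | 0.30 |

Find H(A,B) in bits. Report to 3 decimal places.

2.605 bits

H(A,B) = −Σ p(x,y)·log₂ p(x,y) over all 9 cells.
  cell (α,1): −0.05·log₂0.05 = 0.2161
  cell (α,2): −0.08·log₂0.08 = 0.2915
  cell (α,3): −0.22·log₂0.22 = 0.4806
  cell (β,1): −0.01·log₂0.01 = 0.0664
  cell (β,2): −0.01·log₂0.01 = 0.0664
  cell (β,3): −0.09·log₂0.09 = 0.3127
  cell (γ,1): −0.20·log₂0.20 = 0.4644
  cell (γ,2): −0.04·log₂0.04 = 0.1858
  cell (γ,3): −0.30·log₂0.30 = 0.5211
Sum = 2.605 bits.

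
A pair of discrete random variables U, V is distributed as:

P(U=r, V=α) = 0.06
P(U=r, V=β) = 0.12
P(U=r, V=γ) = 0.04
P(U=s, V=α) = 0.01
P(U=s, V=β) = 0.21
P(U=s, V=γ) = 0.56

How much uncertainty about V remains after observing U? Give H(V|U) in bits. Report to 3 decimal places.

Marginals: p(U) = (0.2200, 0.7800), p(V) = (0.0700, 0.3300, 0.6000).
H(V|U) = Σ p(U) · H(V|U=·).
  U=r: p=0.2200, H(V|U=r) = 1.4354
  U=s: p=0.7800, H(V|U=s) = 0.9335
Weighted sum = 1.044 bits.

1.044 bits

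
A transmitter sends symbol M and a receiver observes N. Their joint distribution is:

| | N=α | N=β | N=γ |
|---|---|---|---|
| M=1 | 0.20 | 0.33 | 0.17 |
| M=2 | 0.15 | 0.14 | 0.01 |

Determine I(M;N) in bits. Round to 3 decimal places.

0.068 bits

Marginals: p(M) = (0.7000, 0.3000), p(N) = (0.3500, 0.4700, 0.1800).
I(M;N) = Σ p(x,y)·log₂[p(x,y)/(p(x)p(y))].
  (1,α): 0.20·log₂(0.8163) = -0.0586
  (1,β): 0.33·log₂(1.0030) = 0.0014
  (1,γ): 0.17·log₂(1.3492) = 0.0735
  (2,α): 0.15·log₂(1.4286) = 0.0772
  (2,β): 0.14·log₂(0.9929) = -0.0014
  (2,γ): 0.01·log₂(0.1852) = -0.0243
Sum = 0.068 bits.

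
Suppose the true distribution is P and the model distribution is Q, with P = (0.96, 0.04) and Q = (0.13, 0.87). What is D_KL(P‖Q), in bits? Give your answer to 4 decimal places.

D(P‖Q) = Σ p·log₂(p/q).
  0.96·log₂(0.96/0.13) = 2.76914
  0.04·log₂(0.04/0.87) = -0.17772
D(P‖Q) = 2.5914 bits.

2.5914 bits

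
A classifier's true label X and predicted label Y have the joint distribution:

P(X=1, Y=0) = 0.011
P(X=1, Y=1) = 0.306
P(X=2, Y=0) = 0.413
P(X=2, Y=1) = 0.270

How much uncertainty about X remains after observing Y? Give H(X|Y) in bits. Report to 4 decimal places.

0.6480 bits

Chain rule: H(X|Y) = H(X,Y) − H(Y).
Marginals: p(X) = (0.3170, 0.6830), p(Y) = (0.4240, 0.5760).
H(X,Y) = 1.6313 bits; H(Y) = 0.9833 bits.
H(X|Y) = 1.6313 − 0.9833 = 0.6480 bits.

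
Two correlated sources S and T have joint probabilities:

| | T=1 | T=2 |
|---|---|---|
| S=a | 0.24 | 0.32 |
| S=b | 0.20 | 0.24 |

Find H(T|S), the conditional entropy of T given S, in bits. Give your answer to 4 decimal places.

Marginals: p(S) = (0.5600, 0.4400), p(T) = (0.4400, 0.5600).
H(T|S) = Σ p(S) · H(T|S=·).
  S=a: p=0.5600, H(T|S=a) = 0.9852
  S=b: p=0.4400, H(T|S=b) = 0.9940
Weighted sum = 0.9891 bits.

0.9891 bits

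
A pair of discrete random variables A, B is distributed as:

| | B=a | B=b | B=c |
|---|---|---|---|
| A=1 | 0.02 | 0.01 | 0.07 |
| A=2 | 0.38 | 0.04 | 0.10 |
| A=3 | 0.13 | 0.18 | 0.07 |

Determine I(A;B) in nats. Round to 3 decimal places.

0.158 nats

Marginals: p(A) = (0.1000, 0.5200, 0.3800), p(B) = (0.5300, 0.2300, 0.2400).
I(A;B) = H(A) + H(B) − H(A,B).
H(A) = 0.9380, H(B) = 1.0170, H(A,B) = 1.7972.
I(A;B) = 0.9380 + 1.0170 − 1.7972 = 0.158 nats.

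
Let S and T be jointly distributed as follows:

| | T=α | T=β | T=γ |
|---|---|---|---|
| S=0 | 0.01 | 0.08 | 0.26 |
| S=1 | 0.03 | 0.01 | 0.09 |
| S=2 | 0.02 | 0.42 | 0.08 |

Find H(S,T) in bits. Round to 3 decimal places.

H(S,T) = −Σ p(x,y)·log₂ p(x,y) over all 9 cells.
  cell (0,α): −0.01·log₂0.01 = 0.0664
  cell (0,β): −0.08·log₂0.08 = 0.2915
  cell (0,γ): −0.26·log₂0.26 = 0.5053
  cell (1,α): −0.03·log₂0.03 = 0.1518
  cell (1,β): −0.01·log₂0.01 = 0.0664
  cell (1,γ): −0.09·log₂0.09 = 0.3127
  cell (2,α): −0.02·log₂0.02 = 0.1129
  cell (2,β): −0.42·log₂0.42 = 0.5256
  cell (2,γ): −0.08·log₂0.08 = 0.2915
Sum = 2.324 bits.

2.324 bits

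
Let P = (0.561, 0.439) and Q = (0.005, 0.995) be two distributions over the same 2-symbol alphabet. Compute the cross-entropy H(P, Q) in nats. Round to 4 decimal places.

H(P,Q) = −Σ p·ln q.
  −0.561·ln(0.005) = 2.97236
  −0.439·ln(0.995) = 0.00220
H(P,Q) = 2.9746 nats.

2.9746 nats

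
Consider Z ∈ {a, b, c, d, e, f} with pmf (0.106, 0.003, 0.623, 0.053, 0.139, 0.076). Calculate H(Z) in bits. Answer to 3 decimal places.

1.697 bits

H(Z) = −Σ p·log₂ p.
  −(0.106)·log₂(0.106) = 0.3432
  −(0.003)·log₂(0.003) = 0.0251
  −(0.623)·log₂(0.623) = 0.4253
  −(0.053)·log₂(0.053) = 0.2246
  −(0.139)·log₂(0.139) = 0.3957
  −(0.076)·log₂(0.076) = 0.2826
Sum: 0.3432 + 0.0251 + 0.4253 + 0.2246 + 0.3957 + 0.2826 = 1.697 bits.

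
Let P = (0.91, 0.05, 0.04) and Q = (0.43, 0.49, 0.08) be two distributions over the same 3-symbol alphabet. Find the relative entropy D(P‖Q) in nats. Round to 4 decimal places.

0.5403 nats

D(P‖Q) = Σ p·ln(p/q).
  0.91·ln(0.91/0.43) = 0.68219
  0.05·ln(0.05/0.49) = -0.11412
  0.04·ln(0.04/0.08) = -0.02773
D(P‖Q) = 0.5403 nats.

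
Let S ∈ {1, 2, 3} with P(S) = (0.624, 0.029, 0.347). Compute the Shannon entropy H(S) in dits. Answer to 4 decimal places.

H(S) = −Σ p·log₁₀ p.
  −(0.624)·log₁₀(0.624) = 0.12780
  −(0.029)·log₁₀(0.029) = 0.04459
  −(0.347)·log₁₀(0.347) = 0.15951
Sum: 0.12780 + 0.04459 + 0.15951 = 0.3319 dits.

0.3319 dits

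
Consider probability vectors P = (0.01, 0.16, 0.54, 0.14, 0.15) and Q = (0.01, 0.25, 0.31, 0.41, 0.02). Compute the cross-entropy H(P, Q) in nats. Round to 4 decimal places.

H(P,Q) = −Σ p·ln q.
  −0.01·ln(0.01) = 0.04605
  −0.16·ln(0.25) = 0.22181
  −0.54·ln(0.31) = 0.63244
  −0.14·ln(0.41) = 0.12482
  −0.15·ln(0.02) = 0.58680
H(P,Q) = 1.6119 nats.

1.6119 nats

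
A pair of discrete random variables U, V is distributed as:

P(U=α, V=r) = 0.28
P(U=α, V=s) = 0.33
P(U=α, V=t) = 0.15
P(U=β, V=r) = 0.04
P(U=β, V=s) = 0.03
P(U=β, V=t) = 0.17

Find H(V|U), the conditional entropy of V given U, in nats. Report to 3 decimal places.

0.991 nats

Marginals: p(U) = (0.7600, 0.2400), p(V) = (0.3200, 0.3600, 0.3200).
H(V|U) = Σ p(U) · H(V|U=·).
  U=α: p=0.7600, H(V|U=α) = 1.0504
  U=β: p=0.2400, H(V|U=β) = 0.8028
Weighted sum = 0.991 nats.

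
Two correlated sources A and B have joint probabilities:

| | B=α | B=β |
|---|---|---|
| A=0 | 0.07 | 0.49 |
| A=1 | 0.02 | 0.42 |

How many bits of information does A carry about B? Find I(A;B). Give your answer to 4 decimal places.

0.0147 bits

Marginals: p(A) = (0.5600, 0.4400), p(B) = (0.0900, 0.9100).
I(A;B) = H(A) + H(B) − H(A,B).
H(A) = 0.9896, H(B) = 0.4365, H(A,B) = 1.4114.
I(A;B) = 0.9896 + 0.4365 − 1.4114 = 0.0147 bits.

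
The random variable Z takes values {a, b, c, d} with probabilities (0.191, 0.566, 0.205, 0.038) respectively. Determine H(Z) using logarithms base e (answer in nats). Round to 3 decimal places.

H(Z) = −Σ p·ln p.
  −(0.191)·ln(0.191) = 0.3162
  −(0.566)·ln(0.566) = 0.3221
  −(0.205)·ln(0.205) = 0.3249
  −(0.038)·ln(0.038) = 0.1243
Sum: 0.3162 + 0.3221 + 0.3249 + 0.1243 = 1.087 nats.

1.087 nats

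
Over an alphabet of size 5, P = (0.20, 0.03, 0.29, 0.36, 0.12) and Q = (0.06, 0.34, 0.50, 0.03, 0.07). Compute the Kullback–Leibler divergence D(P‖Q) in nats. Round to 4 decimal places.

D(P‖Q) = Σ p·ln(p/q).
  0.20·ln(0.20/0.06) = 0.24079
  0.03·ln(0.03/0.34) = -0.07283
  0.29·ln(0.29/0.50) = -0.15797
  0.36·ln(0.36/0.03) = 0.89457
  0.12·ln(0.12/0.07) = 0.06468
D(P‖Q) = 0.9692 nats.

0.9692 nats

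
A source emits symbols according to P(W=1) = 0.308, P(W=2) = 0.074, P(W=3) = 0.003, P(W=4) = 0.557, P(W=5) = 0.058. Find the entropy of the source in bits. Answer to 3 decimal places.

1.535 bits

H(W) = −Σ p·log₂ p.
  −(0.308)·log₂(0.308) = 0.5233
  −(0.074)·log₂(0.074) = 0.2780
  −(0.003)·log₂(0.003) = 0.0251
  −(0.557)·log₂(0.557) = 0.4702
  −(0.058)·log₂(0.058) = 0.2383
Sum: 0.5233 + 0.2780 + 0.0251 + 0.4702 + 0.2383 = 1.535 bits.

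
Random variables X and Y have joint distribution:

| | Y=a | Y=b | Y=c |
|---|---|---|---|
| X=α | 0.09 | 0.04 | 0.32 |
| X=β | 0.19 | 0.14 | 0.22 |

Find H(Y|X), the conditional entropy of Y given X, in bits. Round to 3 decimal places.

Chain rule: H(Y|X) = H(X,Y) − H(X).
Marginals: p(X) = (0.4500, 0.5500), p(Y) = (0.2800, 0.1800, 0.5400).
H(X,Y) = 2.3574 bits; H(X) = 0.9928 bits.
H(Y|X) = 2.3574 − 0.9928 = 1.365 bits.

1.365 bits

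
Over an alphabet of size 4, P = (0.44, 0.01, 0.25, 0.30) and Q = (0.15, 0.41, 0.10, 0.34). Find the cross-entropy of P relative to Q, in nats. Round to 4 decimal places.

1.7429 nats

H(P,Q) = −Σ p·ln q.
  −0.44·ln(0.15) = 0.83473
  −0.01·ln(0.41) = 0.00892
  −0.25·ln(0.10) = 0.57565
  −0.30·ln(0.34) = 0.32364
H(P,Q) = 1.7429 nats.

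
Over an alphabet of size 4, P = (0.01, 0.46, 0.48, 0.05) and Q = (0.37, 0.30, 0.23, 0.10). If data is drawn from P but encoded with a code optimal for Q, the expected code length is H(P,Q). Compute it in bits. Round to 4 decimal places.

H(P,Q) = −Σ p·log₂ q.
  −0.01·log₂(0.37) = 0.01434
  −0.46·log₂(0.30) = 0.79900
  −0.48·log₂(0.23) = 1.01774
  −0.05·log₂(0.10) = 0.16610
H(P,Q) = 1.9972 bits.

1.9972 bits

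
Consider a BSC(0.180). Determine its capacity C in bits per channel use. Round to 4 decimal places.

Binary symmetric channel: C = 1 − h₂(ε) where h₂ is the binary entropy function.
h₂(0.180) = −0.180·log₂0.180 − 0.820·log₂0.820 = 0.6801.
C = 1 − 0.6801 = 0.3199 bits per channel use.

0.3199 bits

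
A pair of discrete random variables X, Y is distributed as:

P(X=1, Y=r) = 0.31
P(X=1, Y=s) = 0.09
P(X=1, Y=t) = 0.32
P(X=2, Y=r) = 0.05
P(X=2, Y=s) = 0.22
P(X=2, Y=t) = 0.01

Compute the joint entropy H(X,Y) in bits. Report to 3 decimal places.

2.126 bits

H(X,Y) = −Σ p(x,y)·log₂ p(x,y) over all 6 cells.
  cell (1,r): −0.31·log₂0.31 = 0.5238
  cell (1,s): −0.09·log₂0.09 = 0.3127
  cell (1,t): −0.32·log₂0.32 = 0.5260
  cell (2,r): −0.05·log₂0.05 = 0.2161
  cell (2,s): −0.22·log₂0.22 = 0.4806
  cell (2,t): −0.01·log₂0.01 = 0.0664
Sum = 2.126 bits.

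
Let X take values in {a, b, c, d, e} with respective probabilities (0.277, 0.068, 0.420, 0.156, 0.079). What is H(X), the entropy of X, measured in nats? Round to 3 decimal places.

H(X) = −Σ p·ln p.
  −(0.277)·ln(0.277) = 0.3556
  −(0.068)·ln(0.068) = 0.1828
  −(0.420)·ln(0.420) = 0.3644
  −(0.156)·ln(0.156) = 0.2898
  −(0.079)·ln(0.079) = 0.2005
Sum: 0.3556 + 0.1828 + 0.3644 + 0.2898 + 0.2005 = 1.393 nats.

1.393 nats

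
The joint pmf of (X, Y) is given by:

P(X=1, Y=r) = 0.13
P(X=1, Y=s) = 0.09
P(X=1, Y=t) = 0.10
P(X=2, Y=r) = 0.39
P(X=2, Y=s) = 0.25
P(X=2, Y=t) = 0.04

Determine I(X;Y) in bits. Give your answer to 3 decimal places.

0.078 bits

Marginals: p(X) = (0.3200, 0.6800), p(Y) = (0.5200, 0.3400, 0.1400).
I(X;Y) = H(X) + H(Y) − H(X,Y).
H(X) = 0.9044, H(Y) = 1.4169, H(X,Y) = 2.2430.
I(X;Y) = 0.9044 + 1.4169 − 2.2430 = 0.078 bits.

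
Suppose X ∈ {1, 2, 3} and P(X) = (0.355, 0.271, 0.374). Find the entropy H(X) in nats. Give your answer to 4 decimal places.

H(X) = −Σ p·ln p.
  −(0.355)·ln(0.355) = 0.36765
  −(0.271)·ln(0.271) = 0.35383
  −(0.374)·ln(0.374) = 0.36783
Sum: 0.36765 + 0.35383 + 0.36783 = 1.0893 nats.

1.0893 nats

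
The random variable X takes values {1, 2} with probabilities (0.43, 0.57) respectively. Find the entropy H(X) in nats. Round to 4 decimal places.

H(X) = −Σ p·ln p.
  −(0.43)·ln(0.43) = 0.36291
  −(0.57)·ln(0.57) = 0.32041
Sum: 0.36291 + 0.32041 = 0.6833 nats.

0.6833 nats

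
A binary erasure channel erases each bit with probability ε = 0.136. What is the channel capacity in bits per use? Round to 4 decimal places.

0.8640 bits

Binary erasure channel: capacity C = 1 − ε.
C = 1 − 0.136 = 0.8640 bits per channel use.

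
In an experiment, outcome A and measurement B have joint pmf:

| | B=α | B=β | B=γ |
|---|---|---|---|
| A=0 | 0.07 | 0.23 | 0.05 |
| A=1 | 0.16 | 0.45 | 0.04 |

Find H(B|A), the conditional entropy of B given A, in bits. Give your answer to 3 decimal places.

Marginals: p(A) = (0.3500, 0.6500), p(B) = (0.2300, 0.6800, 0.0900).
H(B|A) = Σ p(A) · H(B|A=·).
  A=0: p=0.3500, H(B|A=0) = 1.2635
  A=1: p=0.6500, H(B|A=1) = 1.1126
Weighted sum = 1.165 bits.

1.165 bits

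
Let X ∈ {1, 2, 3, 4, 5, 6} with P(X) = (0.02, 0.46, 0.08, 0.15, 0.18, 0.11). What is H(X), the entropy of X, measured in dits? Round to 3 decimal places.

H(X) = −Σ p·log₁₀ p.
  −(0.02)·log₁₀(0.02) = 0.0340
  −(0.46)·log₁₀(0.46) = 0.1551
  −(0.08)·log₁₀(0.08) = 0.0878
  −(0.15)·log₁₀(0.15) = 0.1236
  −(0.18)·log₁₀(0.18) = 0.1341
  −(0.11)·log₁₀(0.11) = 0.1054
Sum: 0.0340 + 0.1551 + 0.0878 + 0.1236 + 0.1341 + 0.1054 = 0.640 dits.

0.640 dits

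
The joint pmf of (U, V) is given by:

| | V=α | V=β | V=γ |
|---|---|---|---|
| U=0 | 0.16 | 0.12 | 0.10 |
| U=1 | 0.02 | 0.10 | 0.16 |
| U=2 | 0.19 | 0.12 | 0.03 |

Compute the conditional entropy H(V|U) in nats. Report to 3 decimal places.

Chain rule: H(V|U) = H(U,V) − H(U).
Marginals: p(U) = (0.3800, 0.2800, 0.3400), p(V) = (0.3700, 0.3400, 0.2900).
H(U,V) = 2.0548 nats; H(U) = 1.0909 nats.
H(V|U) = 2.0548 − 1.0909 = 0.964 nats.

0.964 nats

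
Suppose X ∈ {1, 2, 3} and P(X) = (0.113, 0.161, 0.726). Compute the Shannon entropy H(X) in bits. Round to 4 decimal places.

H(X) = −Σ p·log₂ p.
  −(0.113)·log₂(0.113) = 0.35545
  −(0.161)·log₂(0.161) = 0.42421
  −(0.726)·log₂(0.726) = 0.33538
Sum: 0.35545 + 0.42421 + 0.33538 = 1.1150 bits.

1.1150 bits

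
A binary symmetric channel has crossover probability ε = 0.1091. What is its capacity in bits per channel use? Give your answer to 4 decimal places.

Binary symmetric channel: C = 1 − h₂(ε) where h₂ is the binary entropy function.
h₂(0.1091) = −0.1091·log₂0.1091 − 0.8909·log₂0.8909 = 0.4972.
C = 1 − 0.4972 = 0.5028 bits per channel use.

0.5028 bits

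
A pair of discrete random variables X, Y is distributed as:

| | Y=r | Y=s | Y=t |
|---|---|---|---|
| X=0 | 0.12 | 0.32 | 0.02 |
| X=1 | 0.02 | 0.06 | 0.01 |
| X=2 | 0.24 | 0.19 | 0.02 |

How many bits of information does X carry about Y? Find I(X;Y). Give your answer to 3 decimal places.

0.064 bits

Marginals: p(X) = (0.4600, 0.0900, 0.4500), p(Y) = (0.3800, 0.5700, 0.0500).
I(X;Y) = Σ p(x,y)·log₂[p(x,y)/(p(x)p(y))].
  (0,r): 0.12·log₂(0.6865) = -0.0651
  (0,s): 0.32·log₂(1.2204) = 0.0920
  (0,t): 0.02·log₂(0.8696) = -0.0040
  (1,r): 0.02·log₂(0.5848) = -0.0155
  (1,s): 0.06·log₂(1.1696) = 0.0136
  (1,t): 0.01·log₂(2.2222) = 0.0115
  (2,r): 0.24·log₂(1.4035) = 0.1174
  (2,s): 0.19·log₂(0.7407) = -0.0823
  (2,t): 0.02·log₂(0.8889) = -0.0034
Sum = 0.064 bits.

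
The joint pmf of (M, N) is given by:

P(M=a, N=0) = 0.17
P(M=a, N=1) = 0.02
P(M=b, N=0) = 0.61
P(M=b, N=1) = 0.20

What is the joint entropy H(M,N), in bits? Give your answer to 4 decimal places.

H(M,N) = −Σ p(x,y)·log₂ p(x,y) over all 4 cells.
  cell (a,0): −0.17·log₂0.17 = 0.43459
  cell (a,1): −0.02·log₂0.02 = 0.11288
  cell (b,0): −0.61·log₂0.61 = 0.43500
  cell (b,1): −0.20·log₂0.20 = 0.46439
Sum = 1.4469 bits.

1.4469 bits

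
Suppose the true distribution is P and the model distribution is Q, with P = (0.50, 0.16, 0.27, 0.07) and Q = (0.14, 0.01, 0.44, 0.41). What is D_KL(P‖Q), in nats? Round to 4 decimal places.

0.8245 nats

D(P‖Q) = Σ p·ln(p/q).
  0.50·ln(0.50/0.14) = 0.63648
  0.16·ln(0.16/0.01) = 0.44361
  0.27·ln(0.27/0.44) = -0.13186
  0.07·ln(0.07/0.41) = -0.12374
D(P‖Q) = 0.8245 nats.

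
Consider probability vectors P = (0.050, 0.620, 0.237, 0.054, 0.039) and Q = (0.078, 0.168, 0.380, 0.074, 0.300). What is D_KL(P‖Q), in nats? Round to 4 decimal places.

D(P‖Q) = Σ p·ln(p/q).
  0.050·ln(0.050/0.078) = -0.02223
  0.620·ln(0.620/0.168) = 0.80957
  0.237·ln(0.237/0.380) = -0.11189
  0.054·ln(0.054/0.074) = -0.01701
  0.039·ln(0.039/0.300) = -0.07957
D(P‖Q) = 0.5789 nats.

0.5789 nats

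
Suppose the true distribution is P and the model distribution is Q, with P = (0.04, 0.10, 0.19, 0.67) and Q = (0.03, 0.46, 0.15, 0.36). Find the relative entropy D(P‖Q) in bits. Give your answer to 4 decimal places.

D(P‖Q) = Σ p·log₂(p/q).
  0.04·log₂(0.04/0.03) = 0.01660
  0.10·log₂(0.10/0.46) = -0.22016
  0.19·log₂(0.19/0.15) = 0.06480
  0.67·log₂(0.67/0.36) = 0.60043
D(P‖Q) = 0.4617 bits.

0.4617 bits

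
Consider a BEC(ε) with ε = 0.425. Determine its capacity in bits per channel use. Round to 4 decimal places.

0.5750 bits

Binary erasure channel: capacity C = 1 − ε.
C = 1 − 0.425 = 0.5750 bits per channel use.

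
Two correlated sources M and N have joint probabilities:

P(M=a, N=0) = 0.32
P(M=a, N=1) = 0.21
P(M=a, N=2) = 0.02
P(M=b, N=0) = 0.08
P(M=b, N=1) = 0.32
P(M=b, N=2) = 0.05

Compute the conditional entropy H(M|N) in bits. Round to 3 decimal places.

Marginals: p(M) = (0.5500, 0.4500), p(N) = (0.4000, 0.5300, 0.0700).
H(M|N) = Σ p(N) · H(M|N=·).
  N=0: p=0.4000, H(M|N=0) = 0.7219
  N=1: p=0.5300, H(M|N=1) = 0.9687
  N=2: p=0.0700, H(M|N=2) = 0.8631
Weighted sum = 0.863 bits.

0.863 bits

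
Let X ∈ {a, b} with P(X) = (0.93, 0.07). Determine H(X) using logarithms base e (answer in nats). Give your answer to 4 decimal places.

H(X) = −Σ p·ln p.
  −(0.93)·ln(0.93) = 0.06749
  −(0.07)·ln(0.07) = 0.18615
Sum: 0.06749 + 0.18615 = 0.2536 nats.

0.2536 nats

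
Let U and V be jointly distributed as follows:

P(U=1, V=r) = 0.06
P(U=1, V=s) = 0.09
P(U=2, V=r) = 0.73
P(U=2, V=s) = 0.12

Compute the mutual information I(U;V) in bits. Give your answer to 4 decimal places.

0.0966 bits

Marginals: p(U) = (0.1500, 0.8500), p(V) = (0.7900, 0.2100).
I(U;V) = H(U) + H(V) − H(U,V).
H(U) = 0.6098, H(V) = 0.7415, H(U,V) = 1.2547.
I(U;V) = 0.6098 + 0.7415 − 1.2547 = 0.0966 bits.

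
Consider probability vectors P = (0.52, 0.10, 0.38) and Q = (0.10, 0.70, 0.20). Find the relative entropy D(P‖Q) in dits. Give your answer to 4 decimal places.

D(P‖Q) = Σ p·log₁₀(p/q).
  0.52·log₁₀(0.52/0.10) = 0.37232
  0.10·log₁₀(0.10/0.70) = -0.08451
  0.38·log₁₀(0.38/0.20) = 0.10593
D(P‖Q) = 0.3937 dits.

0.3937 dits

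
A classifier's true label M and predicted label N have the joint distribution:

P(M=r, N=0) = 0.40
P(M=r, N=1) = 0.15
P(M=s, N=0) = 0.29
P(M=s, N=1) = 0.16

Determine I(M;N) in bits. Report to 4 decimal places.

Marginals: p(M) = (0.5500, 0.4500), p(N) = (0.6900, 0.3100).
I(M;N) = Σ p(x,y)·log₂[p(x,y)/(p(x)p(y))].
  (r,0): 0.40·log₂(1.0540) = 0.03036
  (r,1): 0.15·log₂(0.8798) = -0.02772
  (s,0): 0.29·log₂(0.9340) = -0.02858
  (s,1): 0.16·log₂(1.1470) = 0.03165
Sum = 0.0057 bits.

0.0057 bits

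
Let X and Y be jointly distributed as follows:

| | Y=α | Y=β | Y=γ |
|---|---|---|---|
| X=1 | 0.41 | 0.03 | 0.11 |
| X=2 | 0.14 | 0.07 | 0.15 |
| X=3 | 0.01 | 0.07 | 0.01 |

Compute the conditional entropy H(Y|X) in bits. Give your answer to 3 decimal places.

Chain rule: H(Y|X) = H(X,Y) − H(X).
Marginals: p(X) = (0.5500, 0.3600, 0.0900), p(Y) = (0.5600, 0.1700, 0.2700).
H(X,Y) = 2.5071 bits; H(X) = 1.3176 bits.
H(Y|X) = 2.5071 − 1.3176 = 1.189 bits.

1.189 bits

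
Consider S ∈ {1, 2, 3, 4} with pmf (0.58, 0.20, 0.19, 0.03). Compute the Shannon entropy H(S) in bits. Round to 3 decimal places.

H(S) = −Σ p·log₂ p.
  −(0.58)·log₂(0.58) = 0.4558
  −(0.20)·log₂(0.20) = 0.4644
  −(0.19)·log₂(0.19) = 0.4552
  −(0.03)·log₂(0.03) = 0.1518
Sum: 0.4558 + 0.4644 + 0.4552 + 0.1518 = 1.527 bits.

1.527 bits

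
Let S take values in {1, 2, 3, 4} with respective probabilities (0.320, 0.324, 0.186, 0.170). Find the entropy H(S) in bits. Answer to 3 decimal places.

1.939 bits

H(S) = −Σ p·log₂ p.
  −(0.320)·log₂(0.320) = 0.5260
  −(0.324)·log₂(0.324) = 0.5268
  −(0.186)·log₂(0.186) = 0.4514
  −(0.170)·log₂(0.170) = 0.4346
Sum: 0.5260 + 0.5268 + 0.4514 + 0.4346 = 1.939 bits.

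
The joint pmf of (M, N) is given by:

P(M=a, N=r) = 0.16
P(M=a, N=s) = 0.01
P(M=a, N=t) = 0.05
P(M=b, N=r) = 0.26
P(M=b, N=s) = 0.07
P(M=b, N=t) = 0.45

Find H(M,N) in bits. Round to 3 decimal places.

1.998 bits

H(M,N) = −Σ p(x,y)·log₂ p(x,y) over all 6 cells.
  cell (a,r): −0.16·log₂0.16 = 0.4230
  cell (a,s): −0.01·log₂0.01 = 0.0664
  cell (a,t): −0.05·log₂0.05 = 0.2161
  cell (b,r): −0.26·log₂0.26 = 0.5053
  cell (b,s): −0.07·log₂0.07 = 0.2686
  cell (b,t): −0.45·log₂0.45 = 0.5184
Sum = 1.998 bits.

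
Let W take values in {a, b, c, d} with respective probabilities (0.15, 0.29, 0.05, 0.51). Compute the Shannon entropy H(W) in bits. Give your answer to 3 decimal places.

1.640 bits

H(W) = −Σ p·log₂ p.
  −(0.15)·log₂(0.15) = 0.4105
  −(0.29)·log₂(0.29) = 0.5179
  −(0.05)·log₂(0.05) = 0.2161
  −(0.51)·log₂(0.51) = 0.4954
Sum: 0.4105 + 0.5179 + 0.2161 + 0.4954 = 1.640 bits.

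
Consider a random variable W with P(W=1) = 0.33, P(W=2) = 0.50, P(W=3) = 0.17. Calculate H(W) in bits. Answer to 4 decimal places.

H(W) = −Σ p·log₂ p.
  −(0.33)·log₂(0.33) = 0.52782
  −(0.50)·log₂(0.50) = 0.50000
  −(0.17)·log₂(0.17) = 0.43459
Sum: 0.52782 + 0.50000 + 0.43459 = 1.4624 bits.

1.4624 bits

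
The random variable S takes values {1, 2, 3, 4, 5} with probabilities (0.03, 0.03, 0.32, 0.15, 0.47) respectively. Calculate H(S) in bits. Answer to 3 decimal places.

H(S) = −Σ p·log₂ p.
  −(0.03)·log₂(0.03) = 0.1518
  −(0.03)·log₂(0.03) = 0.1518
  −(0.32)·log₂(0.32) = 0.5260
  −(0.15)·log₂(0.15) = 0.4105
  −(0.47)·log₂(0.47) = 0.5120
Sum: 0.1518 + 0.1518 + 0.5260 + 0.4105 + 0.5120 = 1.752 bits.

1.752 bits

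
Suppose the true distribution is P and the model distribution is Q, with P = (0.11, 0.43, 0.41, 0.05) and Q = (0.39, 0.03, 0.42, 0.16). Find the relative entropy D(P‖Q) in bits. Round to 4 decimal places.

D(P‖Q) = Σ p·log₂(p/q).
  0.11·log₂(0.11/0.39) = -0.20086
  0.43·log₂(0.43/0.03) = 1.65176
  0.41·log₂(0.41/0.42) = -0.01425
  0.05·log₂(0.05/0.16) = -0.08390
D(P‖Q) = 1.3527 bits.

1.3527 bits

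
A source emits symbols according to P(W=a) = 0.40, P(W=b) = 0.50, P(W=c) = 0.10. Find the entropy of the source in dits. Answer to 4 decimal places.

H(W) = −Σ p·log₁₀ p.
  −(0.40)·log₁₀(0.40) = 0.15918
  −(0.50)·log₁₀(0.50) = 0.15051
  −(0.10)·log₁₀(0.10) = 0.10000
Sum: 0.15918 + 0.15051 + 0.10000 = 0.4097 dits.

0.4097 dits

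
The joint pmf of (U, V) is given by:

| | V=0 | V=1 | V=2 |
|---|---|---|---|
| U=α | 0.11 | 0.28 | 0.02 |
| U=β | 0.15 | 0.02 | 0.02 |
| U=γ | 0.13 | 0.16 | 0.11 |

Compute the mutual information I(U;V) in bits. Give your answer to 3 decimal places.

0.197 bits

Marginals: p(U) = (0.4100, 0.1900, 0.4000), p(V) = (0.3900, 0.4600, 0.1500).
I(U;V) = Σ p(x,y)·log₂[p(x,y)/(p(x)p(y))].
  (α,0): 0.11·log₂(0.6879) = -0.0594
  (α,1): 0.28·log₂(1.4846) = 0.1596
  (α,2): 0.02·log₂(0.3252) = -0.0324
  (β,0): 0.15·log₂(2.0243) = 0.1526
  (β,1): 0.02·log₂(0.2288) = -0.0426
  (β,2): 0.02·log₂(0.7018) = -0.0102
  (γ,0): 0.13·log₂(0.8333) = -0.0342
  (γ,1): 0.16·log₂(0.8696) = -0.0323
  (γ,2): 0.11·log₂(1.8333) = 0.0962
Sum = 0.197 bits.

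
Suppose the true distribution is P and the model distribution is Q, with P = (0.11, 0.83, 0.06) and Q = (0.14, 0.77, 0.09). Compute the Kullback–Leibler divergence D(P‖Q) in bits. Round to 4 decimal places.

0.0165 bits

D(P‖Q) = Σ p·log₂(p/q).
  0.11·log₂(0.11/0.14) = -0.03827
  0.83·log₂(0.83/0.77) = 0.08985
  0.06·log₂(0.06/0.09) = -0.03510
D(P‖Q) = 0.0165 bits.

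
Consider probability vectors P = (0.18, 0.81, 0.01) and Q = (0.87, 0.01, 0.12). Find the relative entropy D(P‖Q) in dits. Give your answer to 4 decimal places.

1.4119 dits

D(P‖Q) = Σ p·log₁₀(p/q).
  0.18·log₁₀(0.18/0.87) = -0.12316
  0.81·log₁₀(0.81/0.01) = 1.54587
  0.01·log₁₀(0.01/0.12) = -0.01079
D(P‖Q) = 1.4119 dits.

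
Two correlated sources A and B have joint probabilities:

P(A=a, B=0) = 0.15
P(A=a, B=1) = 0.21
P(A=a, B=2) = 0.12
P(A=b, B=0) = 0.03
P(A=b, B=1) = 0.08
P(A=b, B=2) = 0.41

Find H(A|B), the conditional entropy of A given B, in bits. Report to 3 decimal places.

Marginals: p(A) = (0.4800, 0.5200), p(B) = (0.1800, 0.2900, 0.5300).
H(A|B) = Σ p(B) · H(A|B=·).
  B=0: p=0.1800, H(A|B=0) = 0.6500
  B=1: p=0.2900, H(A|B=1) = 0.8498
  B=2: p=0.5300, H(A|B=2) = 0.7717
Weighted sum = 0.772 bits.

0.772 bits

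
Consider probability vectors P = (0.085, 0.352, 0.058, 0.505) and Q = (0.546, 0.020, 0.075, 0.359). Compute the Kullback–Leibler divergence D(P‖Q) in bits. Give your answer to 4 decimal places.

1.4554 bits

D(P‖Q) = Σ p·log₂(p/q).
  0.085·log₂(0.085/0.546) = -0.22809
  0.352·log₂(0.352/0.020) = 1.45640
  0.058·log₂(0.058/0.075) = -0.02151
  0.505·log₂(0.505/0.359) = 0.24861
D(P‖Q) = 1.4554 bits.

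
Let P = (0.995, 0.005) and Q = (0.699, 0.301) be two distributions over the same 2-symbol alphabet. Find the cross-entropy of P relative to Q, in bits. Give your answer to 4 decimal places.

H(P,Q) = −Σ p·log₂ q.
  −0.995·log₂(0.699) = 0.51405
  −0.005·log₂(0.301) = 0.00866
H(P,Q) = 0.5227 bits.

0.5227 bits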